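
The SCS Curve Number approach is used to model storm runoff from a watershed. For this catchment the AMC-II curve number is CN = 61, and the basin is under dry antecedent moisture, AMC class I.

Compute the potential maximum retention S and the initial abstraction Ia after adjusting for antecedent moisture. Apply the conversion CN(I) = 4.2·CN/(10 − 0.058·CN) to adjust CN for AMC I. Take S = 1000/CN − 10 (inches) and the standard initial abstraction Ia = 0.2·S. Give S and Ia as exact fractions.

CN(I) from CN(II)=61: (4.2·61)/(10 − 0.058·61) = 42700/1077 ≈ 39.647
S = 1000/(42700/1077) − 10 = 6500/427 in ≈ 15.222 in
Initial abstraction Ia = S/5 = (6500/427)/5 = 1300/427 ≈ 3.044 in

S = 6500/427 in ≈ 15.222 in; Ia = 1300/427 in ≈ 3.044 in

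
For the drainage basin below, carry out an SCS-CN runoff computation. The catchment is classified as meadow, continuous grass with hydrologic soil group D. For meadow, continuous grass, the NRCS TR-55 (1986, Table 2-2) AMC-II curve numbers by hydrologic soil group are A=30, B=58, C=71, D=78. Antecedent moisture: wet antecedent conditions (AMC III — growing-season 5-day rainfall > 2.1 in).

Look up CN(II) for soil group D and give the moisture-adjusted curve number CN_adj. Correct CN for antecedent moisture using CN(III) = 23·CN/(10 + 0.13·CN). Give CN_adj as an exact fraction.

NRCS table: meadow, continuous grass, soil group D → CN(II) = 78
Adjust CN=78 to AMC III: 23·78/(10 + 0.13·78) → 1794 ÷ (1007/50) = 89700/1007 ≈ 89.076

CN_adj = 89700/1007 ≈ 89.076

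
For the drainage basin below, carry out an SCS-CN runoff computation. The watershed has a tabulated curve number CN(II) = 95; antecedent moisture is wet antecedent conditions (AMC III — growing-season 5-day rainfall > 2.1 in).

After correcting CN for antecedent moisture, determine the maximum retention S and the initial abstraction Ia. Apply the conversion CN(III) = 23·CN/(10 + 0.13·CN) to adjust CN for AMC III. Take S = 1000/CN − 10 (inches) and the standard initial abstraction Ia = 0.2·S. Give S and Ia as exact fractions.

S = 100/437 in ≈ 0.229 in; Ia = 20/437 in ≈ 0.046 in

Adjust CN=95 to AMC III: 23·95/(10 + 0.13·95) → 2185 ÷ (447/20) = 43700/447 ≈ 97.763
Max retention: S = 1000/(43700/447) − 10 = 100/437 in (≈ 0.229 in)
Initial abstraction Ia = S/5 = (100/437)/5 = 20/437 ≈ 0.046 in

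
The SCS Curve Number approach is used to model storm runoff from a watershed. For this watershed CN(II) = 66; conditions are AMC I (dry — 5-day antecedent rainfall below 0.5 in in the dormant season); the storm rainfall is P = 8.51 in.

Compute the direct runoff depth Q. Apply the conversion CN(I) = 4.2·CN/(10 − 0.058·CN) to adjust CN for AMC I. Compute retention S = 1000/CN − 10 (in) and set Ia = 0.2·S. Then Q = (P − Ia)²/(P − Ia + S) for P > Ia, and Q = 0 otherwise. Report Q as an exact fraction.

Q = 176184186049/87993189900 in ≈ 2.002 in

CN(I) from CN(II)=66: (4.2·66)/(10 − 0.058·66) = 69300/1543 ≈ 44.913
Max retention: S = 1000/(69300/1543) − 10 = 8500/693 in (≈ 12.266 in)
Ia = 0.2S: 0.2·12.266 = 2.453 in (exactly 1700/693)
P − Ia = 8.510 − 2.453 = 419743/69300 ≈ 6.057 in (> 0, runoff occurs)
Q = (419743/69300)²/((419743/69300) + 8500/693) = (176184186049/4802490000)/(1269743/69300) = 176184186049/87993189900 in ≈ 2.002 in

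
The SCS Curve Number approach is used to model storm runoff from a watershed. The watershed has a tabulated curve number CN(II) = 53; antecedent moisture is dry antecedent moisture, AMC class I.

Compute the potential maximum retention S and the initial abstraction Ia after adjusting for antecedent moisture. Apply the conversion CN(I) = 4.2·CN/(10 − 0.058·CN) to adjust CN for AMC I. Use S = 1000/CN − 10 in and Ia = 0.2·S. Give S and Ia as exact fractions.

Dry (AMC I): CN(I) = 4.2·53/(10 − 0.058·53) = (1113/5)/(3463/500) = 111300/3463 ≈ 32.140
S = 1000/(111300/3463) − 10 = 23500/1113 in ≈ 21.114 in
Ia = 0.2·(23500/1113) = 4700/1113 in ≈ 4.223 in

S = 23500/1113 in ≈ 21.114 in; Ia = 4700/1113 in ≈ 4.223 in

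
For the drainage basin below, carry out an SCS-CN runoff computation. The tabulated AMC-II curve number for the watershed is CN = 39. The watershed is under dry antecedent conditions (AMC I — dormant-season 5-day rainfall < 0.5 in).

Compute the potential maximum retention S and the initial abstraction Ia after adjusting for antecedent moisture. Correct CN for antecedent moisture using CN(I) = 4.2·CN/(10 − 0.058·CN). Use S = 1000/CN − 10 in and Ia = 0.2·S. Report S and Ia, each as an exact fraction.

S = 30500/819 in ≈ 37.241 in; Ia = 6100/819 in ≈ 7.448 in

Dry (AMC I): CN(I) = 4.2·39/(10 − 0.058·39) = (819/5)/(3869/500) = 81900/3869 ≈ 21.168
Max retention: S = 1000/(81900/3869) − 10 = 30500/819 in (≈ 37.241 in)
Ia = 0.2·(30500/819) = 6100/819 in ≈ 7.448 in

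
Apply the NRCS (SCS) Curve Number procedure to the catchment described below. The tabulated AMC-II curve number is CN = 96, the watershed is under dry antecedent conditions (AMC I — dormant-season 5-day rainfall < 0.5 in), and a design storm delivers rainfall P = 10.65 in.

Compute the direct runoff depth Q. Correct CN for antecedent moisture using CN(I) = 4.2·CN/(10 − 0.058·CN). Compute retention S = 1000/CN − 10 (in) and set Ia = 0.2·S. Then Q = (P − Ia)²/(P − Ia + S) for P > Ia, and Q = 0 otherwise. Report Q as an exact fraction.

Q = 173422561/18167940 in ≈ 9.546 in

CN(I) from CN(II)=96: (4.2·96)/(10 − 0.058·96) = 25200/277 ≈ 90.975
Max retention: S = 1000/(25200/277) − 10 = 125/126 in (≈ 0.992 in)
Ia = 0.2S: 0.2·0.992 = 0.198 in (exactly 25/126)
P − Ia = 10.650 − 0.198 = 13169/1260 ≈ 10.452 in (> 0, runoff occurs)
Q: (13169/1260)² ÷ (14419/1260) = 173422561/18167940 in (≈ 9.546 in)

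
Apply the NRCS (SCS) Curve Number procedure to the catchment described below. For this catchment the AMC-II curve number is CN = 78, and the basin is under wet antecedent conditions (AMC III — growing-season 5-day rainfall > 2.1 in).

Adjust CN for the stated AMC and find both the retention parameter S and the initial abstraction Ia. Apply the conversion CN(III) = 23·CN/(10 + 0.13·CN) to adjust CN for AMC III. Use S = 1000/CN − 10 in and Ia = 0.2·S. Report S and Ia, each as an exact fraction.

CN(III) from CN(II)=78: (23·78)/(10 + 0.13·78) = 89700/1007 ≈ 89.076
Retention S: 1000/CN − 10 with CN=89.076 → S = 1100/897 ≈ 1.226 in
Initial abstraction Ia = S/5 = (1100/897)/5 = 220/897 ≈ 0.245 in

S = 1100/897 in ≈ 1.226 in; Ia = 220/897 in ≈ 0.245 in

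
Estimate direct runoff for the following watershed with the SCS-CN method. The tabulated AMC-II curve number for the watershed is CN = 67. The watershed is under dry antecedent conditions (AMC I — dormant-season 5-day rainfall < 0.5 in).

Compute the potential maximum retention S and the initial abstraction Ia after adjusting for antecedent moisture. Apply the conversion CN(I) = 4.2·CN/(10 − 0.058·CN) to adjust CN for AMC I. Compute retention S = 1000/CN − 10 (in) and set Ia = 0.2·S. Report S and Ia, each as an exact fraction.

S = 5500/469 in ≈ 11.727 in; Ia = 1100/469 in ≈ 2.345 in

CN(I) from CN(II)=67: (4.2·67)/(10 − 0.058·67) = 46900/1019 ≈ 46.026
Max retention: S = 1000/(46900/1019) − 10 = 5500/469 in (≈ 11.727 in)
Ia = 0.2S: 0.2·11.727 = 2.345 in (exactly 1100/469)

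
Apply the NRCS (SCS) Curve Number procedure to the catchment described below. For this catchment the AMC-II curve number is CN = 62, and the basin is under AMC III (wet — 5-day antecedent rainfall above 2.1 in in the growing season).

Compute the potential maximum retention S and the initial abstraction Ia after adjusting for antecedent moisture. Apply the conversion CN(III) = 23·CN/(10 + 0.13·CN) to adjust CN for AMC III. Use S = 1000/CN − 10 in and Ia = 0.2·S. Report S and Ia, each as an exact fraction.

S = 1900/713 in ≈ 2.665 in; Ia = 380/713 in ≈ 0.533 in

CN(III) from CN(II)=62: (23·62)/(10 + 0.13·62) = 71300/903 ≈ 78.959
S = 1000/(71300/903) − 10 = 1900/713 in ≈ 2.665 in
Ia = 0.2·(1900/713) = 380/713 in ≈ 0.533 in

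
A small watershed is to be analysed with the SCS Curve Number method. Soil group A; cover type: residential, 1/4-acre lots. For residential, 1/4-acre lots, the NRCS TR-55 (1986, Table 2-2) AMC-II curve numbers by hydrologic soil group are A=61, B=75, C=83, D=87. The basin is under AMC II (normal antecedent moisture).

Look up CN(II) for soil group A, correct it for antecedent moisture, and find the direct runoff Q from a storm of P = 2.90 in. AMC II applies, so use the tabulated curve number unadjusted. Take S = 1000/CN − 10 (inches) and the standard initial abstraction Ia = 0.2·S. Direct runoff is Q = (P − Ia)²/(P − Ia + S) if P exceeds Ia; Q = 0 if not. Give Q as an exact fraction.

NRCS table: residential, 1/4-acre lots, soil group A → CN(II) = 61
Average conditions: CN = 61 (no AMC adjustment).
Max retention: S = 1000/61 − 10 = 390/61 in (≈ 6.393 in)
Ia = 0.2·(390/61) = 78/61 in ≈ 1.279 in
Excess rainfall: 2.900 − 1.279 = 1.621 in; P > Ia so Q > 0
Q: (989/610)² ÷ (4889/610) = 978121/2982290 in (≈ 0.328 in)

Q = 978121/2982290 in ≈ 0.328 in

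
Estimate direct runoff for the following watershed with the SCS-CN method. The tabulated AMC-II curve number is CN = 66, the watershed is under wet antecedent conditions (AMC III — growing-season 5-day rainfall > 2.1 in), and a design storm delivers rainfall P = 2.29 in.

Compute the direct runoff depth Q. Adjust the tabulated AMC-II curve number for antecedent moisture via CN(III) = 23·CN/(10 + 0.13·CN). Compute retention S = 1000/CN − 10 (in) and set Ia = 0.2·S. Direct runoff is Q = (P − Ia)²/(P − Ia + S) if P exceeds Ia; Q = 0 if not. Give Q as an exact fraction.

Q = 19547115721/23514654900 in ≈ 0.831 in

Wet (AMC III): CN(III) = 23·66/(10 + 0.13·66) = 1518/(929/50) = 75900/929 ≈ 81.701
Max retention: S = 1000/(75900/929) − 10 = 1700/759 in (≈ 2.240 in)
Initial abstraction Ia = S/5 = (1700/759)/5 = 340/759 ≈ 0.448 in
Excess rainfall: 2.290 − 0.448 = 1.842 in; P > Ia so Q > 0
Q = (139811/75900)²/((139811/75900) + 1700/759) = (19547115721/5760810000)/(309811/75900) = 19547115721/23514654900 in ≈ 0.831 in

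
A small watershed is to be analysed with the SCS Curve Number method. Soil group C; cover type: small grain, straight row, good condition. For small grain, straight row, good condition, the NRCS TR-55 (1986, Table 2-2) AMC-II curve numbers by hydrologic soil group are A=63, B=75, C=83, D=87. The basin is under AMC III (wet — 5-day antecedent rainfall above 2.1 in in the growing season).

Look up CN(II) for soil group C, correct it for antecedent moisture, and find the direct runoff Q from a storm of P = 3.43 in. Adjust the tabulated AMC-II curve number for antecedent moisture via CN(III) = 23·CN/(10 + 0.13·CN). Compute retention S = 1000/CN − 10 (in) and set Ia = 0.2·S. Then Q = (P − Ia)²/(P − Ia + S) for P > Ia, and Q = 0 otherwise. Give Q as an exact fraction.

NRCS table: small grain, straight row, good condition, soil group C → CN(II) = 83
CN(III) from CN(II)=83: (23·83)/(10 + 0.13·83) = 190900/2079 ≈ 91.823
S = 1000/(190900/2079) − 10 = 1700/1909 in ≈ 0.891 in
Ia = 0.2·(1700/1909) = 340/1909 in ≈ 0.178 in
Since P=3.430 > Ia=0.178: effective rainfall P−Ia = 620787/190900 in
Q = (620787/190900)²/((620787/190900) + 1700/1909) = (385376499369/36442810000)/(790787/190900) = 385376499369/150961238300 in ≈ 2.553 in

Q = 385376499369/150961238300 in ≈ 2.553 in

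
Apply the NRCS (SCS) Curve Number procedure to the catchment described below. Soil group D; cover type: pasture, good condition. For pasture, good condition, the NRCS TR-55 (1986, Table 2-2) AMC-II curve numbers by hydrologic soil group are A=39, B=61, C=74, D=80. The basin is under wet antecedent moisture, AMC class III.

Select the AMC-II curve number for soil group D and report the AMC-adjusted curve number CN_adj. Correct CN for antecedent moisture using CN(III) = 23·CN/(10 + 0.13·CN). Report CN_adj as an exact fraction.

CN_adj = 4600/51 ≈ 90.196

NRCS table: pasture, good condition, soil group D → CN(II) = 80
Wet (AMC III): CN(III) = 23·80/(10 + 0.13·80) = 1840/(102/5) = 4600/51 ≈ 90.196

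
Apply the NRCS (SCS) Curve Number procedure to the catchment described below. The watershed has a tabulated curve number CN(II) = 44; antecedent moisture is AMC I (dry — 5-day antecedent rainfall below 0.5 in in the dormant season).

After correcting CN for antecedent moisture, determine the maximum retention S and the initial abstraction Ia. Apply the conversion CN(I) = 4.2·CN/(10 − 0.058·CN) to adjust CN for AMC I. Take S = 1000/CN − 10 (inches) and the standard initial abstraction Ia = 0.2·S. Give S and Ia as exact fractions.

Dry (AMC I): CN(I) = 4.2·44/(10 − 0.058·44) = (924/5)/(931/125) = 3300/133 ≈ 24.812
S = 1000/(3300/133) − 10 = 1000/33 in ≈ 30.303 in
Ia = 0.2·(1000/33) = 200/33 in ≈ 6.061 in

S = 1000/33 in ≈ 30.303 in; Ia = 200/33 in ≈ 6.061 in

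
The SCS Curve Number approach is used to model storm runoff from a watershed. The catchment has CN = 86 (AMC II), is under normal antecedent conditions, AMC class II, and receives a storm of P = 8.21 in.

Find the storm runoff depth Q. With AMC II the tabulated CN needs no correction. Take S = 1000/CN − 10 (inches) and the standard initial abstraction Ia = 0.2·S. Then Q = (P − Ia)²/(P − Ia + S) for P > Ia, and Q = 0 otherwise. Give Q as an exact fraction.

Q = 1149413409/175882900 in ≈ 6.535 in

AMC II — tabulated CN = 86 applies directly.
Retention S: 1000/CN − 10 with CN=86.000 → S = 70/43 ≈ 1.628 in
Ia = 0.2·(70/43) = 14/43 in ≈ 0.326 in
P − Ia = 8.210 − 0.326 = 33903/4300 ≈ 7.884 in (> 0, runoff occurs)
Q = (33903/4300)²/((33903/4300) + 70/43) = (1149413409/18490000)/(40903/4300) = 1149413409/175882900 in ≈ 6.535 in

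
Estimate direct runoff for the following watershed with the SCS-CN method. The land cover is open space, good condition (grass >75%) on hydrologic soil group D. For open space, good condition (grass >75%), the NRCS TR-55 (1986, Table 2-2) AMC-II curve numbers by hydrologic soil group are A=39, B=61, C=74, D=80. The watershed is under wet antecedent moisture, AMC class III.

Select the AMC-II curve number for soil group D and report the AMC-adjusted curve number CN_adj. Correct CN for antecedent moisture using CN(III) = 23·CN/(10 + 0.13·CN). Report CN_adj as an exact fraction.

CN_adj = 4600/51 ≈ 90.196

NRCS table: open space, good condition (grass >75%), soil group D → CN(II) = 80
CN(III) from CN(II)=80: (23·80)/(10 + 0.13·80) = 4600/51 ≈ 90.196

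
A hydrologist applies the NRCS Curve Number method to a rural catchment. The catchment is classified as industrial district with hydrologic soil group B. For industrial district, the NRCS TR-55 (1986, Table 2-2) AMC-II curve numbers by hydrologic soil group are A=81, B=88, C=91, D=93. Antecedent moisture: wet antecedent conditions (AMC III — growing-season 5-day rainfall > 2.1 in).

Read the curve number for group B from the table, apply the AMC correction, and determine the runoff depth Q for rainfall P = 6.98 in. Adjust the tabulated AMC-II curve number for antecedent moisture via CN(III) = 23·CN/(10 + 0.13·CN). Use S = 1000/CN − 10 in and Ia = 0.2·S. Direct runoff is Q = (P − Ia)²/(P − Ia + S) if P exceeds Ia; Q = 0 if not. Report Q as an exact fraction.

Q = 7533719209/1192857050 in ≈ 6.316 in

NRCS table: industrial district, soil group B → CN(II) = 88
Adjust CN=88 to AMC III: 23·88/(10 + 0.13·88) → 2024 ÷ (536/25) = 6325/67 ≈ 94.403
S = 1000/(6325/67) − 10 = 150/253 in ≈ 0.593 in
Ia = 0.2S: 0.2·0.593 = 0.119 in (exactly 30/253)
Since P=6.980 > Ia=0.119: effective rainfall P−Ia = 86797/12650 in
Runoff Q = (P−Ia)²/(P−Ia+S) = (6.861)²/(6.861+0.593) = 7533719209/1192857050 ≈ 6.316 in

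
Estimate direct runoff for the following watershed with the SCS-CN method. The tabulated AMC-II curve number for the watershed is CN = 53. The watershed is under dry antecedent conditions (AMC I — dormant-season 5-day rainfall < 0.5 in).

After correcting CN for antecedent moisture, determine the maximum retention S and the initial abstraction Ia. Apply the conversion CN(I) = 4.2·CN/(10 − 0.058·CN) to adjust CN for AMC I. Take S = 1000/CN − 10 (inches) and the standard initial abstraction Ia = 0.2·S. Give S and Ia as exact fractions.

S = 23500/1113 in ≈ 21.114 in; Ia = 4700/1113 in ≈ 4.223 in

CN(I) from CN(II)=53: (4.2·53)/(10 − 0.058·53) = 111300/3463 ≈ 32.140
S = 1000/(111300/3463) − 10 = 23500/1113 in ≈ 21.114 in
Ia = 0.2·(23500/1113) = 4700/1113 in ≈ 4.223 in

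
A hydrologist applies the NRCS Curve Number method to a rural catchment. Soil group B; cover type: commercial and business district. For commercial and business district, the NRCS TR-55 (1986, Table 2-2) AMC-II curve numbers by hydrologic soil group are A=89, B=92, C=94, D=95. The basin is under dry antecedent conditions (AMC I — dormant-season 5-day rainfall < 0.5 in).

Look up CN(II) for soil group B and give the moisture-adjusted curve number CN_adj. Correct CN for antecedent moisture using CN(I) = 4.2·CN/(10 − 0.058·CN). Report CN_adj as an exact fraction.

CN_adj = 48300/583 ≈ 82.847

NRCS table: commercial and business district, soil group B → CN(II) = 92
Adjust CN=92 to AMC I: 4.2·92/(10 − 0.058·92) → (1932/5) ÷ (583/125) = 48300/583 ≈ 82.847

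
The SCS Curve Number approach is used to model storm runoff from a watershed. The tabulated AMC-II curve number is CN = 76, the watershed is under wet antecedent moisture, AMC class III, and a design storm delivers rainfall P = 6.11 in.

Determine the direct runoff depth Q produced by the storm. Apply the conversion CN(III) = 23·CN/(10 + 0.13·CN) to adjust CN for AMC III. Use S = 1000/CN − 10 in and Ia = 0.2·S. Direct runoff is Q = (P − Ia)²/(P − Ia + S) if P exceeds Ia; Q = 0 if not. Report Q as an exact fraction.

Q = 65028570049/13765805900 in ≈ 4.724 in

Adjust CN=76 to AMC III: 23·76/(10 + 0.13·76) → 1748 ÷ (497/25) = 43700/497 ≈ 87.928
Retention S: 1000/CN − 10 with CN=87.928 → S = 600/437 ≈ 1.373 in
Ia = 0.2S: 0.2·1.373 = 0.275 in (exactly 120/437)
Excess rainfall: 6.110 − 0.275 = 5.835 in; P > Ia so Q > 0
Q: (255007/43700)² ÷ (315007/43700) = 65028570049/13765805900 in (≈ 4.724 in)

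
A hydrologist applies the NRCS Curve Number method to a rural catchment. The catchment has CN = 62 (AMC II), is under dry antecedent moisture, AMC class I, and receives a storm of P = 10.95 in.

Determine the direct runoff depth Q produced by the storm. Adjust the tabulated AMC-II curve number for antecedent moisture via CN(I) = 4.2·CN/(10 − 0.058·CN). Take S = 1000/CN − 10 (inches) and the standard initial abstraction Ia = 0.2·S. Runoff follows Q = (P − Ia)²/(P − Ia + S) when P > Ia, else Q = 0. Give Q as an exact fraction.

Q = 10934675761/3835288380 in ≈ 2.851 in

CN(I) from CN(II)=62: (4.2·62)/(10 − 0.058·62) = 65100/1601 ≈ 40.662
S = 1000/(65100/1601) − 10 = 9500/651 in ≈ 14.593 in
Ia = 0.2S: 0.2·14.593 = 2.919 in (exactly 1900/651)
Excess rainfall: 10.950 − 2.919 = 8.031 in; P > Ia so Q > 0
Q = (104569/13020)²/((104569/13020) + 9500/651) = (10934675761/169520400)/(294569/13020) = 10934675761/3835288380 in ≈ 2.851 in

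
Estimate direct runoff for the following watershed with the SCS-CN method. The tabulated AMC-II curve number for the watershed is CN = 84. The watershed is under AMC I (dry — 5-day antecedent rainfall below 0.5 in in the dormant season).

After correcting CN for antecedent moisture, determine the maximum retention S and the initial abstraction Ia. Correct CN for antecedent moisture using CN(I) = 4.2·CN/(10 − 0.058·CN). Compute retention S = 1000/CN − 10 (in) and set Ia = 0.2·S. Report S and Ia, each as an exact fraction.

Dry (AMC I): CN(I) = 4.2·84/(10 − 0.058·84) = (1764/5)/(641/125) = 44100/641 ≈ 68.799
Max retention: S = 1000/(44100/641) − 10 = 2000/441 in (≈ 4.535 in)
Ia = 0.2S: 0.2·4.535 = 0.907 in (exactly 400/441)

S = 2000/441 in ≈ 4.535 in; Ia = 400/441 in ≈ 0.907 in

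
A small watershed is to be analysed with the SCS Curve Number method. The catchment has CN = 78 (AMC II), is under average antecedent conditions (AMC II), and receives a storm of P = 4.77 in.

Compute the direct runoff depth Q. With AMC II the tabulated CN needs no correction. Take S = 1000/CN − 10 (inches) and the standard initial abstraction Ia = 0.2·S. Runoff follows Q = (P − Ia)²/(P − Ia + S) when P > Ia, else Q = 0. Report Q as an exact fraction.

AMC II — tabulated CN = 78 applies directly.
Retention S: 1000/CN − 10 with CN=78.000 → S = 110/39 ≈ 2.821 in
Ia = 0.2·(110/39) = 22/39 in ≈ 0.564 in
P − Ia = 4.770 − 0.564 = 16403/3900 ≈ 4.206 in (> 0, runoff occurs)
Q: (16403/3900)² ÷ (27403/3900) = 269058409/106871700 in (≈ 2.518 in)

Q = 269058409/106871700 in ≈ 2.518 in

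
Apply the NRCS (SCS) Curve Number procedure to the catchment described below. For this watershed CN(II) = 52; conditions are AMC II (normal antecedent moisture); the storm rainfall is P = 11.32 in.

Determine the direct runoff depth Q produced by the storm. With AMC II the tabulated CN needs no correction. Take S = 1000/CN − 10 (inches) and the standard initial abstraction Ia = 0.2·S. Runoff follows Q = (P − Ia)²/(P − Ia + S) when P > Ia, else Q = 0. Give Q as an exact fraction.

AMC II — tabulated CN = 52 applies directly.
S = 1000/52 − 10 = 120/13 in ≈ 9.231 in
Initial abstraction Ia = S/5 = (120/13)/5 = 24/13 ≈ 1.846 in
Since P=11.320 > Ia=1.846: effective rainfall P−Ia = 3079/325 in
Runoff Q = (P−Ia)²/(P−Ia+S) = (9.474)²/(9.474+9.231) = 9480241/1975675 ≈ 4.798 in

Q = 9480241/1975675 in ≈ 4.798 in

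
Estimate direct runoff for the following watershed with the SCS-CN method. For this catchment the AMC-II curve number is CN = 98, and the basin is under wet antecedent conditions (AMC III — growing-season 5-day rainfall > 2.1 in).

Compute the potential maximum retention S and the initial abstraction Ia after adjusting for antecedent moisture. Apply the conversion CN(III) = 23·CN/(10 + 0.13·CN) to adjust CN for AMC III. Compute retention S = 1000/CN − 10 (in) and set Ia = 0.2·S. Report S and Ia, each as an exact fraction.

S = 100/1127 in ≈ 0.089 in; Ia = 20/1127 in ≈ 0.018 in

Wet (AMC III): CN(III) = 23·98/(10 + 0.13·98) = 2254/(1137/50) = 112700/1137 ≈ 99.120
Max retention: S = 1000/(112700/1137) − 10 = 100/1127 in (≈ 0.089 in)
Ia = 0.2S: 0.2·0.089 = 0.018 in (exactly 20/1127)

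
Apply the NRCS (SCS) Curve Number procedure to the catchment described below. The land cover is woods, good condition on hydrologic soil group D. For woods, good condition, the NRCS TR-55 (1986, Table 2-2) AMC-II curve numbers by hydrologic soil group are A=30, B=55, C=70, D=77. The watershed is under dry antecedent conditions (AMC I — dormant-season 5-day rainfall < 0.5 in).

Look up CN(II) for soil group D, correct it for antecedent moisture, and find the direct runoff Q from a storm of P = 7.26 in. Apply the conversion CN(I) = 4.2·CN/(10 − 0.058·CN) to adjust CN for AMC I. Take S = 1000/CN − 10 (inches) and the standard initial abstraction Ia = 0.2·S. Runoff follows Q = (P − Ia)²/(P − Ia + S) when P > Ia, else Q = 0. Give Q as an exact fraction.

NRCS table: woods, good condition, soil group D → CN(II) = 77
Dry (AMC I): CN(I) = 4.2·77/(10 − 0.058·77) = (1617/5)/(2767/500) = 161700/2767 ≈ 58.439
Retention S: 1000/CN − 10 with CN=58.439 → S = 11500/1617 ≈ 7.112 in
Ia = 0.2·(11500/1617) = 2300/1617 in ≈ 1.422 in
P − Ia = 7.260 − 1.422 = 471971/80850 ≈ 5.838 in (> 0, runoff occurs)
Q = (471971/80850)²/((471971/80850) + 11500/1617) = (222756624841/6536722500)/(1046971/80850) = 222756624841/84647605350 in ≈ 2.632 in

Q = 222756624841/84647605350 in ≈ 2.632 in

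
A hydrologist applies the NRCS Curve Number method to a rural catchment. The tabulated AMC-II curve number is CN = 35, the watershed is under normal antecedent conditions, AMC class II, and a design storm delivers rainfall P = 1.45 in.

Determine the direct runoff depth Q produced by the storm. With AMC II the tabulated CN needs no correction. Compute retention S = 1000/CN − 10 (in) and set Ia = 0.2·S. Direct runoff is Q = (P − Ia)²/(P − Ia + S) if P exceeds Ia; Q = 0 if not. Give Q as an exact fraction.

Q = 0 in ≈ 0.000 in

CN(II) = 35; AMC II needs no correction.
Max retention: S = 1000/35 − 10 = 130/7 in (≈ 18.571 in)
Ia = 0.2S: 0.2·18.571 = 3.714 in (exactly 26/7)
P = 1.450 ≤ Ia = 3.714 in: entire storm abstracted, Q = 0.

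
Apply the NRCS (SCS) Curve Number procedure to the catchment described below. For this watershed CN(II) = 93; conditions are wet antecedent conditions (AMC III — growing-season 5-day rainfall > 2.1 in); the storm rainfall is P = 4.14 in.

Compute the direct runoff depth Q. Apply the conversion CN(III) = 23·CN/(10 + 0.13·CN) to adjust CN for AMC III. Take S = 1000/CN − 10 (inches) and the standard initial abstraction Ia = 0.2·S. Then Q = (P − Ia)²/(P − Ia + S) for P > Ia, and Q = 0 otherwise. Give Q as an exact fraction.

Q = 189898107529/50349172350 in ≈ 3.772 in

Adjust CN=93 to AMC III: 23·93/(10 + 0.13·93) → 2139 ÷ (2209/100) = 213900/2209 ≈ 96.831
S = 1000/(213900/2209) − 10 = 700/2139 in ≈ 0.327 in
Initial abstraction Ia = S/5 = (700/2139)/5 = 140/2139 ≈ 0.065 in
Excess rainfall: 4.140 − 0.065 = 4.075 in; P > Ia so Q > 0
Q: (435773/106950)² ÷ (470773/106950) = 189898107529/50349172350 in (≈ 3.772 in)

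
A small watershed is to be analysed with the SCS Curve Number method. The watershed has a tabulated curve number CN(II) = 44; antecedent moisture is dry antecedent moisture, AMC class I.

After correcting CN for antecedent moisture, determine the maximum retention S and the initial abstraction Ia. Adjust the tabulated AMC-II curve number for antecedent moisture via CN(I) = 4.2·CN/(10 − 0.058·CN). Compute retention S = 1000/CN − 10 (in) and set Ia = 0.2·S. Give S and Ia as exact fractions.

Adjust CN=44 to AMC I: 4.2·44/(10 − 0.058·44) → (924/5) ÷ (931/125) = 3300/133 ≈ 24.812
S = 1000/(3300/133) − 10 = 1000/33 in ≈ 30.303 in
Initial abstraction Ia = S/5 = (1000/33)/5 = 200/33 ≈ 6.061 in

S = 1000/33 in ≈ 30.303 in; Ia = 200/33 in ≈ 6.061 in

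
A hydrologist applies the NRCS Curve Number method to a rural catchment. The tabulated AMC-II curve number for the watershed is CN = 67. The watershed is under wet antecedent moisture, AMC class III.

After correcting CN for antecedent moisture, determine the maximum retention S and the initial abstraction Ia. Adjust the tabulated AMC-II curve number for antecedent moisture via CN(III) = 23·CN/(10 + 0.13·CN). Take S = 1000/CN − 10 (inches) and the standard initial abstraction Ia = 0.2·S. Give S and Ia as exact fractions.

Wet (AMC III): CN(III) = 23·67/(10 + 0.13·67) = 1541/(1871/100) = 154100/1871 ≈ 82.362
S = 1000/(154100/1871) − 10 = 3300/1541 in ≈ 2.141 in
Initial abstraction Ia = S/5 = (3300/1541)/5 = 660/1541 ≈ 0.428 in

S = 3300/1541 in ≈ 2.141 in; Ia = 660/1541 in ≈ 0.428 in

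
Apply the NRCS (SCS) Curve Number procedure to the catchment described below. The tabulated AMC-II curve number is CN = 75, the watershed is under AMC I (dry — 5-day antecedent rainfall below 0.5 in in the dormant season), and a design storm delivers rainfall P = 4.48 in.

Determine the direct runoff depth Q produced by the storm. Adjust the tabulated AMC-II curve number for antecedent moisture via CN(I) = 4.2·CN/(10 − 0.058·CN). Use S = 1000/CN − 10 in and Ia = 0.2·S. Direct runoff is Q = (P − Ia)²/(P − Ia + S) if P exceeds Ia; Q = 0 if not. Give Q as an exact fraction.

Q = 1297321/1678950 in ≈ 0.773 in

Adjust CN=75 to AMC I: 4.2·75/(10 − 0.058·75) → 315 ÷ (113/20) = 6300/113 ≈ 55.752
Retention S: 1000/CN − 10 with CN=55.752 → S = 500/63 ≈ 7.937 in
Ia = 0.2·(500/63) = 100/63 in ≈ 1.587 in
Excess rainfall: 4.480 − 1.587 = 2.893 in; P > Ia so Q > 0
Runoff Q = (P−Ia)²/(P−Ia+S) = (2.893)²/(2.893+7.937) = 1297321/1678950 ≈ 0.773 in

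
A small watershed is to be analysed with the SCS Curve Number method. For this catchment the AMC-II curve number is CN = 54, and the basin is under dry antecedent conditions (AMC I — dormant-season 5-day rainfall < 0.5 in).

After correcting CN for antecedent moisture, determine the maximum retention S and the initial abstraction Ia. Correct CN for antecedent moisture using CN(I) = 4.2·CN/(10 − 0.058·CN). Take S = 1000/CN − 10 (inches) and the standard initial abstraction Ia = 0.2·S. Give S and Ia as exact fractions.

S = 11500/567 in ≈ 20.282 in; Ia = 2300/567 in ≈ 4.056 in

CN(I) from CN(II)=54: (4.2·54)/(10 − 0.058·54) = 56700/1717 ≈ 33.023
S = 1000/(56700/1717) − 10 = 11500/567 in ≈ 20.282 in
Ia = 0.2·(11500/567) = 2300/567 in ≈ 4.056 in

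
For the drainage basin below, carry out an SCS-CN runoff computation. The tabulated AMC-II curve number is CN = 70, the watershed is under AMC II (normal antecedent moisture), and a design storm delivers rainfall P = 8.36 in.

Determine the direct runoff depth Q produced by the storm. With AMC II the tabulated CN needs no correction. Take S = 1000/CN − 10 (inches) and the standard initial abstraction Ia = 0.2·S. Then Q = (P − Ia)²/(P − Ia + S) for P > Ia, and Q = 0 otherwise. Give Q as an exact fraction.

Q = 1723969/361025 in ≈ 4.775 in

AMC II — tabulated CN = 70 applies directly.
S = 1000/70 − 10 = 30/7 in ≈ 4.286 in
Ia = 0.2·(30/7) = 6/7 in ≈ 0.857 in
P − Ia = 8.360 − 0.857 = 1313/175 ≈ 7.503 in (> 0, runoff occurs)
Runoff Q = (P−Ia)²/(P−Ia+S) = (7.503)²/(7.503+4.286) = 1723969/361025 ≈ 4.775 in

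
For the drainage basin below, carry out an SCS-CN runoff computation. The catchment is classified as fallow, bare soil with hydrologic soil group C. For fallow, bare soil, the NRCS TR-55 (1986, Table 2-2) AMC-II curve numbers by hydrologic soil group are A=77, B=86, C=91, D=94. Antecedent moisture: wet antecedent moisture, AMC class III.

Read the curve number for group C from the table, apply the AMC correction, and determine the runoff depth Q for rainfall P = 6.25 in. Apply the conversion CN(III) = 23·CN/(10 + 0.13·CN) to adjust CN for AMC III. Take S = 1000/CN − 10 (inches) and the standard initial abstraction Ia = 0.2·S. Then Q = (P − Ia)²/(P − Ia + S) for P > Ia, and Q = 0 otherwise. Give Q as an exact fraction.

Q = 532615205/92435252 in ≈ 5.762 in

NRCS table: fallow, bare soil, soil group C → CN(II) = 91
Wet (AMC III): CN(III) = 23·91/(10 + 0.13·91) = 2093/(2183/100) = 209300/2183 ≈ 95.877
S = 1000/(209300/2183) − 10 = 900/2093 in ≈ 0.430 in
Ia = 0.2S: 0.2·0.430 = 0.086 in (exactly 180/2093)
P − Ia = 6.250 − 0.086 = 51605/8372 ≈ 6.164 in (> 0, runoff occurs)
Q: (51605/8372)² ÷ (55205/8372) = 532615205/92435252 in (≈ 5.762 in)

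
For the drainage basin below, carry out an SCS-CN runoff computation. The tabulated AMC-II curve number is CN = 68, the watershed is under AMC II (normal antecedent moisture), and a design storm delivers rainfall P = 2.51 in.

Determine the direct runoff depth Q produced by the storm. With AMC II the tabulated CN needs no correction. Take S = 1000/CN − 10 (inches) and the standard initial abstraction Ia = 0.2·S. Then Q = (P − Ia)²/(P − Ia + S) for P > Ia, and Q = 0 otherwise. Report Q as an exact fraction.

AMC II — tabulated CN = 68 applies directly.
Retention S: 1000/CN − 10 with CN=68.000 → S = 80/17 ≈ 4.706 in
Ia = 0.2·(80/17) = 16/17 in ≈ 0.941 in
P − Ia = 2.510 − 0.941 = 2667/1700 ≈ 1.569 in (> 0, runoff occurs)
Q: (2667/1700)² ÷ (10667/1700) = 7112889/18133900 in (≈ 0.392 in)

Q = 7112889/18133900 in ≈ 0.392 in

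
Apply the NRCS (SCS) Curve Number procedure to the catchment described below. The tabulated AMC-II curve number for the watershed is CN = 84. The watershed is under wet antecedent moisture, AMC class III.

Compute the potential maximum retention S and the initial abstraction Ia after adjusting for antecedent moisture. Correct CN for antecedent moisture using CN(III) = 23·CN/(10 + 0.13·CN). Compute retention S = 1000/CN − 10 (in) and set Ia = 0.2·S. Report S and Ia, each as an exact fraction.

S = 400/483 in ≈ 0.828 in; Ia = 80/483 in ≈ 0.166 in

Wet (AMC III): CN(III) = 23·84/(10 + 0.13·84) = 1932/(523/25) = 48300/523 ≈ 92.352
Retention S: 1000/CN − 10 with CN=92.352 → S = 400/483 ≈ 0.828 in
Initial abstraction Ia = S/5 = (400/483)/5 = 80/483 ≈ 0.166 in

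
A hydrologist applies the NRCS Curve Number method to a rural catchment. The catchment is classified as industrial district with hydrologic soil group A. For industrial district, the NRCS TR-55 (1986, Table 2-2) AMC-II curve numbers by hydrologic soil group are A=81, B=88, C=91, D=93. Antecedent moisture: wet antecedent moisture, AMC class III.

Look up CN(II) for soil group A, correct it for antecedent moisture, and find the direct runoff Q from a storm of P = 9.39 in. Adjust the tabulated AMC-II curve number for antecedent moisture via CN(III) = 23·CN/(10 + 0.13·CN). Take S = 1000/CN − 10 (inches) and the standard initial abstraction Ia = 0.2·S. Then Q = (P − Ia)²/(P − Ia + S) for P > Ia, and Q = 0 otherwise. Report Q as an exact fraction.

NRCS table: industrial district, soil group A → CN(II) = 81
CN(III) from CN(II)=81: (23·81)/(10 + 0.13·81) = 186300/2053 ≈ 90.745
Max retention: S = 1000/(186300/2053) − 10 = 1900/1863 in (≈ 1.020 in)
Ia = 0.2·(1900/1863) = 380/1863 in ≈ 0.204 in
Since P=9.390 > Ia=0.204: effective rainfall P−Ia = 1711357/186300 in
Runoff Q = (P−Ia)²/(P−Ia+S) = (9.186)²/(9.186+1.020) = 2928742781449/354222809100 ≈ 8.268 in

Q = 2928742781449/354222809100 in ≈ 8.268 in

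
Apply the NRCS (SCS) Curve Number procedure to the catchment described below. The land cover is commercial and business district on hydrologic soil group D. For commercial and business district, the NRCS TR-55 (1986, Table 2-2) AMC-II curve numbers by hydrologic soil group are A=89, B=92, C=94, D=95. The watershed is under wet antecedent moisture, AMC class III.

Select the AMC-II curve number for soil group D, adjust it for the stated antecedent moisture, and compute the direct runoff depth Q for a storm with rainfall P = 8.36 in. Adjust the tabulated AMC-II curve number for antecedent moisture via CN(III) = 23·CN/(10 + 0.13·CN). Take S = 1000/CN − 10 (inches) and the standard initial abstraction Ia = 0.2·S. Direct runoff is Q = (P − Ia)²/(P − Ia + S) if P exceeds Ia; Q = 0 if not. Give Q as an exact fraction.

Q = 8250633889/1019663025 in ≈ 8.092 in

NRCS table: commercial and business district, soil group D → CN(II) = 95
CN(III) from CN(II)=95: (23·95)/(10 + 0.13·95) = 43700/447 ≈ 97.763
S = 1000/(43700/447) − 10 = 100/437 in ≈ 0.229 in
Initial abstraction Ia = S/5 = (100/437)/5 = 20/437 ≈ 0.046 in
P − Ia = 8.360 − 0.046 = 90833/10925 ≈ 8.314 in (> 0, runoff occurs)
Q = (90833/10925)²/((90833/10925) + 100/437) = (8250633889/119355625)/(93333/10925) = 8250633889/1019663025 in ≈ 8.092 in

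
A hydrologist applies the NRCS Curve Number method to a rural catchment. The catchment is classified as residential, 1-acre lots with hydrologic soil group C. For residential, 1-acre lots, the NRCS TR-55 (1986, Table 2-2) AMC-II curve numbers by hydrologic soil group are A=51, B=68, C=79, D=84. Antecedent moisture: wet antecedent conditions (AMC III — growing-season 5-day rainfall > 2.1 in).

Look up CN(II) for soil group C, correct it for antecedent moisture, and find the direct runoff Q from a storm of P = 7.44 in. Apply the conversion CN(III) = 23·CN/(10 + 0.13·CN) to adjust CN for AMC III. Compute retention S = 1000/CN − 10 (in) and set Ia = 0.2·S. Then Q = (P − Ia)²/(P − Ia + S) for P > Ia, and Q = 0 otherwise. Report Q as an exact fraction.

NRCS table: residential, 1-acre lots, soil group C → CN(II) = 79
Wet (AMC III): CN(III) = 23·79/(10 + 0.13·79) = 1817/(2027/100) = 181700/2027 ≈ 89.640
Retention S: 1000/CN − 10 with CN=89.640 → S = 2100/1817 ≈ 1.156 in
Ia = 0.2S: 0.2·1.156 = 0.231 in (exactly 420/1817)
Excess rainfall: 7.440 − 0.231 = 7.209 in; P > Ia so Q > 0
Q = (327462/45425)²/((327462/45425) + 2100/1817) = (107231361444/2063430625)/(379962/45425) = 5957297858/958876325 in ≈ 6.213 in

Q = 5957297858/958876325 in ≈ 6.213 in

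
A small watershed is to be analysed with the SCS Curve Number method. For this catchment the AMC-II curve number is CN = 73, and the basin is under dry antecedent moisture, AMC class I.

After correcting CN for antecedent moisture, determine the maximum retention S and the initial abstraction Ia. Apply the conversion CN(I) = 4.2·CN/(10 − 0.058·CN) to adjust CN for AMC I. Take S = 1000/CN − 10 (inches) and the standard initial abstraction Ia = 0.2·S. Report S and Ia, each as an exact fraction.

Dry (AMC I): CN(I) = 4.2·73/(10 − 0.058·73) = (1533/5)/(2883/500) = 51100/961 ≈ 53.174
Retention S: 1000/CN − 10 with CN=53.174 → S = 4500/511 ≈ 8.806 in
Ia = 0.2·(4500/511) = 900/511 in ≈ 1.761 in

S = 4500/511 in ≈ 8.806 in; Ia = 900/511 in ≈ 1.761 in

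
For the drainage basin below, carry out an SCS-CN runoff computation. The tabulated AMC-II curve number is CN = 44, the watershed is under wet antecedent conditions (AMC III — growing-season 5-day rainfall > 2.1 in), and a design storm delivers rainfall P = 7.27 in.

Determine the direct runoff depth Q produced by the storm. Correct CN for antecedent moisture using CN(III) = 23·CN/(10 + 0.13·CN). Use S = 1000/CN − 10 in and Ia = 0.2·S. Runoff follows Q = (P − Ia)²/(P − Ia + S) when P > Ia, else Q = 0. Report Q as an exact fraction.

Q = 24314476761/7487054300 in ≈ 3.248 in

Wet (AMC III): CN(III) = 23·44/(10 + 0.13·44) = 1012/(393/25) = 25300/393 ≈ 64.377
Retention S: 1000/CN − 10 with CN=64.377 → S = 1400/253 ≈ 5.534 in
Initial abstraction Ia = S/5 = (1400/253)/5 = 280/253 ≈ 1.107 in
P − Ia = 7.270 − 1.107 = 155931/25300 ≈ 6.163 in (> 0, runoff occurs)
Q = (155931/25300)²/((155931/25300) + 1400/253) = (24314476761/640090000)/(295931/25300) = 24314476761/7487054300 in ≈ 3.248 in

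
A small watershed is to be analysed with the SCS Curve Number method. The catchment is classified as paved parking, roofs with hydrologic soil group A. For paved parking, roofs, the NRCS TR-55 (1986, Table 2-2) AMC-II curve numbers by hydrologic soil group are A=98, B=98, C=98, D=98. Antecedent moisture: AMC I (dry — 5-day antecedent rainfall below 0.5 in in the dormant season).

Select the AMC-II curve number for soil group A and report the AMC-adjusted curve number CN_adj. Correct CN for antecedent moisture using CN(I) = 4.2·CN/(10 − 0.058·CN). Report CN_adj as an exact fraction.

CN_adj = 102900/1079 ≈ 95.366

NRCS table: paved parking, roofs, soil group A → CN(II) = 98
Dry (AMC I): CN(I) = 4.2·98/(10 − 0.058·98) = (2058/5)/(1079/250) = 102900/1079 ≈ 95.366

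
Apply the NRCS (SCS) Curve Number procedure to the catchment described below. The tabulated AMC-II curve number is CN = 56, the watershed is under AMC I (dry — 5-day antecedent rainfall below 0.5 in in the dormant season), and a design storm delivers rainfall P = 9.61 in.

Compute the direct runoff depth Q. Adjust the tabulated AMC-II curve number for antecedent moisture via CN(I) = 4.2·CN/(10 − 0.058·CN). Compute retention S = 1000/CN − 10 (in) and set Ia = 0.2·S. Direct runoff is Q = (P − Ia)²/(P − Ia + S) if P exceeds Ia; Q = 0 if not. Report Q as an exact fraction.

Q = 7441995289/5310624900 in ≈ 1.401 in

Adjust CN=56 to AMC I: 4.2·56/(10 − 0.058·56) → (1176/5) ÷ (844/125) = 7350/211 ≈ 34.834
S = 1000/(7350/211) − 10 = 2750/147 in ≈ 18.707 in
Ia = 0.2·(2750/147) = 550/147 in ≈ 3.741 in
P − Ia = 9.610 − 3.741 = 86267/14700 ≈ 5.869 in (> 0, runoff occurs)
Q: (86267/14700)² ÷ (361267/14700) = 7441995289/5310624900 in (≈ 1.401 in)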